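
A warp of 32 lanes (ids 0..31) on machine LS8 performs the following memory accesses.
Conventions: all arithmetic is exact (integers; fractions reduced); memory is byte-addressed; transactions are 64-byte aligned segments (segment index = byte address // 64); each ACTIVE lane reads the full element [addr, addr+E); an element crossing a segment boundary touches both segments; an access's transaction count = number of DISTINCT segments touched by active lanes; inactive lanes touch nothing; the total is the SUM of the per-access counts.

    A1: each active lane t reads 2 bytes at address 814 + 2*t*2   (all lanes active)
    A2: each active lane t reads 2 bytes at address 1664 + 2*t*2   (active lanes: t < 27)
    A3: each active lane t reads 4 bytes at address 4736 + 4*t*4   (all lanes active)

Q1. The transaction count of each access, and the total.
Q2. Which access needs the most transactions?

A1: 3 transactions
A2: 2 transactions
A3: 8 transactions

Answer: 3,2,8; total 13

Answer: A3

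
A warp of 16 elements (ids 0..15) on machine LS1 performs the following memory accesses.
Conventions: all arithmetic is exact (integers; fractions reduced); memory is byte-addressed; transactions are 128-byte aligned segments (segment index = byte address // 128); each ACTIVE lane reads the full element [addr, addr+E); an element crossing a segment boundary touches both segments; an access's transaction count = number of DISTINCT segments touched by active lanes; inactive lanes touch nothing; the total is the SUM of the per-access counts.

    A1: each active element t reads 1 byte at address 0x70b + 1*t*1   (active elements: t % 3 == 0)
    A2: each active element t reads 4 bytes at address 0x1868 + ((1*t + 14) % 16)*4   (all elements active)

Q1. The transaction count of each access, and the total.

A1: 1 transaction
A2: 2 transactions

Answer: 1,2; total 3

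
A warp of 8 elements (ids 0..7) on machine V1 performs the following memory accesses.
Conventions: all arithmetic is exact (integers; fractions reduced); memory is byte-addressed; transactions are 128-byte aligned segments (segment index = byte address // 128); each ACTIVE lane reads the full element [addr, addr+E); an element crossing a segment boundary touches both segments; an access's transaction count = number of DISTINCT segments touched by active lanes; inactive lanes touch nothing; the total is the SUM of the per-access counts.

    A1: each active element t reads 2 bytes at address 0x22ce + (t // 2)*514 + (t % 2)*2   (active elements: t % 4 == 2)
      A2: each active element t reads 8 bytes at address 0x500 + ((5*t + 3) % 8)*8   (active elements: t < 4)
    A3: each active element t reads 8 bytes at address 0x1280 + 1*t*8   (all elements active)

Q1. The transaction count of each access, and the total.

A1: 2 transactions
A2: 1 transaction
A3: 1 transaction

Answer: 2,1,1; total 4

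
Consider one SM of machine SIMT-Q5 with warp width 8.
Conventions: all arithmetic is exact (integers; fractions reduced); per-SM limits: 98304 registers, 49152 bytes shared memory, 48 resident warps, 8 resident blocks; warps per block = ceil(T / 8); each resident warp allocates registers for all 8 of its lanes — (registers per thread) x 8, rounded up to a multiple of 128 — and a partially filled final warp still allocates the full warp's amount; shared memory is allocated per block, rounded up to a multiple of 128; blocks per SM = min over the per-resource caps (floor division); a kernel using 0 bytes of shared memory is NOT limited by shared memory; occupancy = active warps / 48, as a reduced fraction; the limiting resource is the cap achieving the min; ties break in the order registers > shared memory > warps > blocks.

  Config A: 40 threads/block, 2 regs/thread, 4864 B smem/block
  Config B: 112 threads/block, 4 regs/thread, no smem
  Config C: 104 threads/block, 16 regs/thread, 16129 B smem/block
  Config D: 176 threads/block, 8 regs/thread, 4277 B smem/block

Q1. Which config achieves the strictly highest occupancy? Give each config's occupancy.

occupancies: A 5/6, B 7/8, C 13/16, D 11/12

Answer: D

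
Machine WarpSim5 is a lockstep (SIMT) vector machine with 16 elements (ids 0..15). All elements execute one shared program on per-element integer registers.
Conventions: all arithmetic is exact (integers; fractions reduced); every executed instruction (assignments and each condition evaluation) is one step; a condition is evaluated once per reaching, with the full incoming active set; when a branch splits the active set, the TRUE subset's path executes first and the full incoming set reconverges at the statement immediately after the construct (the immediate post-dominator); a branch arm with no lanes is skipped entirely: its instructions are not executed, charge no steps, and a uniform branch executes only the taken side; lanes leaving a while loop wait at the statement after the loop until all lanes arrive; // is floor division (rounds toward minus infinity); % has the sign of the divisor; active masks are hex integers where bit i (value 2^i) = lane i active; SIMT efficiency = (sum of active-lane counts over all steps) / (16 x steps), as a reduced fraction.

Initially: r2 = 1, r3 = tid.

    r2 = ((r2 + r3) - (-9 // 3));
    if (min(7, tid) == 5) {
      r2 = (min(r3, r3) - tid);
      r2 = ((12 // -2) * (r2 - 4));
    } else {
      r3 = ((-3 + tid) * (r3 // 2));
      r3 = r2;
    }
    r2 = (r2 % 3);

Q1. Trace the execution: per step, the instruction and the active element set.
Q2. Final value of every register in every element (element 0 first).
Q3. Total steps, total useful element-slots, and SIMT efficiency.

step 0: r2 <- ((r2 + r3) - (-9 // 3)) 0xffff
step 1: eval (min(7, tid) == 5)      0xffff
step 2: r2 <- (min(r3, r3) - tid)    0x0020
step 3: r2 <- ((12 // -2) * (r2 - 4)) 0x0020
step 4: r3 <- ((-3 + tid) * (r3 // 2)) 0xffdf
step 5: r3 <- r2                     0xffdf
step 6: r2 <- (r2 % 3)               0xffff

Answer: 7 steps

r2: 1,2,0,1,2,0,1,2,0,1,2,0,1,2,0,1
r3: 4,5,6,7,8,5,10,11,12,13,14,15,16,17,18,19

steps = 7; useful = 80; efficiency = 80/112 = 5/7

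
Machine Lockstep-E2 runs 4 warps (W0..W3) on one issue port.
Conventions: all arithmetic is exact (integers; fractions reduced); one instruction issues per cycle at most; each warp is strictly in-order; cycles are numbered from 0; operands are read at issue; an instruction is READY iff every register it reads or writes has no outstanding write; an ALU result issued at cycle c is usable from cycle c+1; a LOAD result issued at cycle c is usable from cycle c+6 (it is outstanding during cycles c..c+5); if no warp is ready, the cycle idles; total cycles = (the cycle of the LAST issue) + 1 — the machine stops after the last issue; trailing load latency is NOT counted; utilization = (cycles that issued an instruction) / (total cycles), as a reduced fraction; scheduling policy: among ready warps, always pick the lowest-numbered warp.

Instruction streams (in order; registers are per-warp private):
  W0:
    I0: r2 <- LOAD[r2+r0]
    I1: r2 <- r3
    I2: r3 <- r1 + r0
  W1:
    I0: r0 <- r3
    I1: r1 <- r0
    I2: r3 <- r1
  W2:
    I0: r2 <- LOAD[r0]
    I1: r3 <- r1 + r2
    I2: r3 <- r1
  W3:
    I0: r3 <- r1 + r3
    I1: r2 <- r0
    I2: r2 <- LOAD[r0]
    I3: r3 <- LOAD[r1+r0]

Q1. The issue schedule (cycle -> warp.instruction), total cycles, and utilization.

cycle 0: W0.I0
cycle 1: W1.I0
cycle 2: W1.I1
cycle 3: W1.I2
cycle 4: W2.I0
cycle 5: W3.I0
cycle 6: W0.I1
cycle 7: W0.I2
cycle 8: W3.I1
cycle 9: W3.I2
cycle 10: W2.I1
cycle 11: W2.I2
cycle 12: W3.I3

Answer: 13 cycles, utilization 1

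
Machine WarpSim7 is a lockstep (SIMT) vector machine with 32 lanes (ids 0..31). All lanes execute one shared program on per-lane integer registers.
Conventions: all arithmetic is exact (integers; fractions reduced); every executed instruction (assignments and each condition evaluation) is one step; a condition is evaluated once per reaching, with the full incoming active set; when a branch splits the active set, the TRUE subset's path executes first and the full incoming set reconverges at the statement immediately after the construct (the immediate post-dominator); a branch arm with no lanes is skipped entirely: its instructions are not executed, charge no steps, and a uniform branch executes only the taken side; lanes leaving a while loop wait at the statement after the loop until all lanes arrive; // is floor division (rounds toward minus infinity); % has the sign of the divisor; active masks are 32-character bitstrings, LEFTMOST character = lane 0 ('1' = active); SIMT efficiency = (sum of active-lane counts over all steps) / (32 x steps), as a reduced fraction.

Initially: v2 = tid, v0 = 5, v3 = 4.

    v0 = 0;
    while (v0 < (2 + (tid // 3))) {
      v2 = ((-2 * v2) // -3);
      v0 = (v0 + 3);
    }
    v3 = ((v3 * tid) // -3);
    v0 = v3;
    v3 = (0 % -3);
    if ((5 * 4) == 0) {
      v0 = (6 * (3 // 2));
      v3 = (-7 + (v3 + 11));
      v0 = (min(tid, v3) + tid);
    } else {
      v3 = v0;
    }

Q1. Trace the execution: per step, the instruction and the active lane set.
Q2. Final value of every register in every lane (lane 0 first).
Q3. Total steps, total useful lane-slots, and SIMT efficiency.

step 0: v0 <- 0                      11111111111111111111111111111111
step 1: eval (v0 < (2 + (tid // 3))) 11111111111111111111111111111111
step 2: v2 <- ((-2 * v2) // -3)      11111111111111111111111111111111
step 3: v0 <- (v0 + 3)               11111111111111111111111111111111
step 4: eval (v0 < (2 + (tid // 3))) 11111111111111111111111111111111
step 5: v2 <- ((-2 * v2) // -3)      00000011111111111111111111111111
step 6: v0 <- (v0 + 3)               00000011111111111111111111111111
step 7: eval (v0 < (2 + (tid // 3))) 00000011111111111111111111111111
step 8: v2 <- ((-2 * v2) // -3)      00000000000000011111111111111111
step 9: v0 <- (v0 + 3)               00000000000000011111111111111111
step 10: eval (v0 < (2 + (tid // 3))) 00000000000000011111111111111111
step 11: v2 <- ((-2 * v2) // -3)      00000000000000000000000011111111
step 12: v0 <- (v0 + 3)               00000000000000000000000011111111
step 13: eval (v0 < (2 + (tid // 3))) 00000000000000000000000011111111
step 14: v3 <- ((v3 * tid) // -3)     11111111111111111111111111111111
step 15: v0 <- v3                     11111111111111111111111111111111
step 16: v3 <- (0 % -3)               11111111111111111111111111111111
step 17: eval ((5 * 4) == 0)          11111111111111111111111111111111
step 18: v3 <- v0                     11111111111111111111111111111111

Answer: 19 steps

v2: 0,0,1,2,2,3,2,2,3,4,4,4,5,5,6,4,4,4,5,5,5,6,6,6,4,4,4,5,5,5,5,5
v0: 0,-2,-3,-4,-6,-7,-8,-10,-11,-12,-14,-15,-16,-18,-19,-20,-22,-23,-24,-26,-27,-28,-30,-31,-32,-34,-35,-36,-38,-39,-40,-42
v3: 0,-2,-3,-4,-6,-7,-8,-10,-11,-12,-14,-15,-16,-18,-19,-20,-22,-23,-24,-26,-27,-28,-30,-31,-32,-34,-35,-36,-38,-39,-40,-42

steps = 19; useful = 473; efficiency = 473/608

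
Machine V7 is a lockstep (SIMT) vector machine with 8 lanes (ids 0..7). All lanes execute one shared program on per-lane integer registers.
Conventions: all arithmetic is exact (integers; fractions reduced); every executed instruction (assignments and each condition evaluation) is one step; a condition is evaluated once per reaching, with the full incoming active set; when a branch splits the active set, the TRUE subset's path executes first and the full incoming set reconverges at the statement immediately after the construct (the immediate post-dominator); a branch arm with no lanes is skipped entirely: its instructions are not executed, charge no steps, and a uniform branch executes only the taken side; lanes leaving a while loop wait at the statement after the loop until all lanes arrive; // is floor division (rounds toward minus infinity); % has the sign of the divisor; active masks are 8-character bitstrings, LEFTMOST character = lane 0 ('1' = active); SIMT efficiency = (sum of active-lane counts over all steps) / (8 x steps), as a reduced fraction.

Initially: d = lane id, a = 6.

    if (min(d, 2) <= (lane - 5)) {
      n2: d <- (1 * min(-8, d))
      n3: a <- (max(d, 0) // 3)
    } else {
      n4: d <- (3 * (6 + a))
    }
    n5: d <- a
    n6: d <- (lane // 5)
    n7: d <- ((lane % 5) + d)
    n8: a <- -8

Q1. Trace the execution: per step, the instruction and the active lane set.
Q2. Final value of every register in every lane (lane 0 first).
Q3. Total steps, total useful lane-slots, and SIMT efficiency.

step 0: eval (min(d, 2) <= (lane - 5)) 11111111
step 1: d <- (1 * min(-8, d))        00000001
step 2: a <- (max(d, 0) // 3)        00000001
step 3: d <- (3 * (6 + a))           11111110
step 4: d <- a                       11111111
step 5: d <- (lane // 5)             11111111
step 6: d <- ((lane % 5) + d)        11111111
step 7: a <- -8                      11111111

Answer: 8 steps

d: 0,1,2,3,4,1,2,3
a: -8,-8,-8,-8,-8,-8,-8,-8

steps = 8; useful = 49; efficiency = 49/64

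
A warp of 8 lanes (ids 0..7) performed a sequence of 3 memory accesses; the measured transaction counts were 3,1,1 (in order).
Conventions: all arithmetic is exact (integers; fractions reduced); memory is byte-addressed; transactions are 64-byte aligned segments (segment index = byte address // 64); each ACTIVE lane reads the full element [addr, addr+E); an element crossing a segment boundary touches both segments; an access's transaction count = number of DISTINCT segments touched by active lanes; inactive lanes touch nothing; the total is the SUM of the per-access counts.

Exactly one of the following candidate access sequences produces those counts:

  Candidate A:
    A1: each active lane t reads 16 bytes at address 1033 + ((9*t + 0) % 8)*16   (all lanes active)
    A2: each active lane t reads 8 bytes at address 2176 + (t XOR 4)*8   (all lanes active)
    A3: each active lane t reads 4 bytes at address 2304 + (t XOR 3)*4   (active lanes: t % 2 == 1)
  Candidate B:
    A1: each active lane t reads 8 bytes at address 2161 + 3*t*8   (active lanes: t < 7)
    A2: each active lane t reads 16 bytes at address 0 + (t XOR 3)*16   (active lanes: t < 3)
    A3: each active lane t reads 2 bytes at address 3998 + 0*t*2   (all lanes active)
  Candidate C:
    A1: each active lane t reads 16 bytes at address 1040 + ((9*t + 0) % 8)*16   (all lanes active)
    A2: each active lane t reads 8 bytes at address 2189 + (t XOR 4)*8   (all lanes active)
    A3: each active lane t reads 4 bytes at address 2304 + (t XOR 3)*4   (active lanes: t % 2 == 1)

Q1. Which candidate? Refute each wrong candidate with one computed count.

B: A1 gives 4 transactions, not 3
C: A2 gives 2 transactions, not 1
A: all counts match (3,1,1)

Answer: A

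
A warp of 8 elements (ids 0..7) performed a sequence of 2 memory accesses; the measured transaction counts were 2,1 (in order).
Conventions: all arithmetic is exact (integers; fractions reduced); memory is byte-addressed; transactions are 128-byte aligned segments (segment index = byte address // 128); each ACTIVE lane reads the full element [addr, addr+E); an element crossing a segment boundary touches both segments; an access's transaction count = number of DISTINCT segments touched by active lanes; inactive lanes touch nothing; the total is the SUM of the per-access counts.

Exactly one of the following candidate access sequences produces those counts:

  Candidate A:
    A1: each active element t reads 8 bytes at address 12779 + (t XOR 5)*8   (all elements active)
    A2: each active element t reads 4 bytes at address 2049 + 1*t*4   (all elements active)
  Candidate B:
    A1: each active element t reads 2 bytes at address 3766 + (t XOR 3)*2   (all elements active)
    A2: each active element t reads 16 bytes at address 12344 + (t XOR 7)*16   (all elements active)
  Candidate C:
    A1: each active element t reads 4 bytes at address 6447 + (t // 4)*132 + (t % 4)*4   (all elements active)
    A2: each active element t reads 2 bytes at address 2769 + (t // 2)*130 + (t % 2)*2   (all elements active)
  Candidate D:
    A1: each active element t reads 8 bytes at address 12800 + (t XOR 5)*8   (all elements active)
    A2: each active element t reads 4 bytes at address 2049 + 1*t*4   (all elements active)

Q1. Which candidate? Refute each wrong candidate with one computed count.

B: A1 gives 1 transaction, not 2
C: A2 gives 4 transactions, not 1
D: A1 gives 1 transaction, not 2
A: all counts match (2,1)

Answer: A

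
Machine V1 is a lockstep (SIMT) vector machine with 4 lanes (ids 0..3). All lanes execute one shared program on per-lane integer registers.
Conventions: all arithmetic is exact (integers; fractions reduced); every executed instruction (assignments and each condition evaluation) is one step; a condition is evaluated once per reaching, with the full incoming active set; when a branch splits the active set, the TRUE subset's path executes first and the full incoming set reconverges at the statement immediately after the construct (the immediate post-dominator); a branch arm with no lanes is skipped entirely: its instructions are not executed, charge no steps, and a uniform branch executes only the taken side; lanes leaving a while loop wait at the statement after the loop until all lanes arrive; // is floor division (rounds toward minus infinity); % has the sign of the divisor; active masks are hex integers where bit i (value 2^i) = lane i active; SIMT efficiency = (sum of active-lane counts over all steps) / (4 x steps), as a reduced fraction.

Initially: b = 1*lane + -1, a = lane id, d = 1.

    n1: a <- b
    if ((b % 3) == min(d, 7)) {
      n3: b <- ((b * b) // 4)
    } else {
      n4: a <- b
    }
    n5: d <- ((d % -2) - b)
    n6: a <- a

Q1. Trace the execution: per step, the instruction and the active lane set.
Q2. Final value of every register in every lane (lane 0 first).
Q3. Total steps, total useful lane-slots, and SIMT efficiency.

step 0: a <- b                       0xf
step 1: eval ((b % 3) == min(d, 7))  0xf
step 2: b <- ((b * b) // 4)          0x4
step 3: a <- b                       0xb
step 4: d <- ((d % -2) - b)          0xf
step 5: a <- a                       0xf

Answer: 6 steps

b: -1,0,0,2
a: -1,0,1,2
d: 0,-1,-1,-3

steps = 6; useful = 20; efficiency = 20/24 = 5/6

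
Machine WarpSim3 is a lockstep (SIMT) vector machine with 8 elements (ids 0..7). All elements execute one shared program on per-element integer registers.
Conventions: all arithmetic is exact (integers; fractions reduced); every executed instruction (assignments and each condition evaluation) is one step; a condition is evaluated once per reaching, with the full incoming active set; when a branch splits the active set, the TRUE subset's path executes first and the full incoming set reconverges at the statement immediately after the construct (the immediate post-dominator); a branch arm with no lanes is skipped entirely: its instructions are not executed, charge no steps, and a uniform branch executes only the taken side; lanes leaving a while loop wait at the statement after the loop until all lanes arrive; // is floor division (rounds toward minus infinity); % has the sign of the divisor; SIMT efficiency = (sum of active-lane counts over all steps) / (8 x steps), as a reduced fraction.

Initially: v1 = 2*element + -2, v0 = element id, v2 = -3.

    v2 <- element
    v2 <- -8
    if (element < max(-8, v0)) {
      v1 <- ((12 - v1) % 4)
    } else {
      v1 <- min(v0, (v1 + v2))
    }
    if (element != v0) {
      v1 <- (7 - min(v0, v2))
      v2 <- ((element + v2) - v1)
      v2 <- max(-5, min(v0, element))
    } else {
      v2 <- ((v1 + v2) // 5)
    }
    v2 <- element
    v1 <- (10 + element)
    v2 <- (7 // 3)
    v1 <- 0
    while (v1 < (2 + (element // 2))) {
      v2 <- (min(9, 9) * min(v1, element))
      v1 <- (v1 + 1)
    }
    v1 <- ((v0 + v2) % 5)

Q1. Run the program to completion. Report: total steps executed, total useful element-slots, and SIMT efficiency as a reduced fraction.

Answer: 27 steps, 180 useful, 5/6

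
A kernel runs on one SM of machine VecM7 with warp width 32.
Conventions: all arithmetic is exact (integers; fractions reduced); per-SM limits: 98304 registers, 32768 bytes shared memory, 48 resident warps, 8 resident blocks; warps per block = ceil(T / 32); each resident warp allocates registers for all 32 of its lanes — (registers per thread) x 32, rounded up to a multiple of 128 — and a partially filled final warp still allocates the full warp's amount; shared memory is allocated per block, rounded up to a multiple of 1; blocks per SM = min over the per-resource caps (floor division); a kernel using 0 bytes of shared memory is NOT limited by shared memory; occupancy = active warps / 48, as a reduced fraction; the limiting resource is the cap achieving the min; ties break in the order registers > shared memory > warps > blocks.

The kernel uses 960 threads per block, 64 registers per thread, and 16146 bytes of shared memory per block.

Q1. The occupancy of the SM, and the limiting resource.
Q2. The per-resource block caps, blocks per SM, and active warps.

Answer: occupancy 5/8, limited by registers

registers: 1 block
shared memory: 2 blocks
warps: 1 block
blocks: 8 blocks

Answer: 1 block, 30 active warps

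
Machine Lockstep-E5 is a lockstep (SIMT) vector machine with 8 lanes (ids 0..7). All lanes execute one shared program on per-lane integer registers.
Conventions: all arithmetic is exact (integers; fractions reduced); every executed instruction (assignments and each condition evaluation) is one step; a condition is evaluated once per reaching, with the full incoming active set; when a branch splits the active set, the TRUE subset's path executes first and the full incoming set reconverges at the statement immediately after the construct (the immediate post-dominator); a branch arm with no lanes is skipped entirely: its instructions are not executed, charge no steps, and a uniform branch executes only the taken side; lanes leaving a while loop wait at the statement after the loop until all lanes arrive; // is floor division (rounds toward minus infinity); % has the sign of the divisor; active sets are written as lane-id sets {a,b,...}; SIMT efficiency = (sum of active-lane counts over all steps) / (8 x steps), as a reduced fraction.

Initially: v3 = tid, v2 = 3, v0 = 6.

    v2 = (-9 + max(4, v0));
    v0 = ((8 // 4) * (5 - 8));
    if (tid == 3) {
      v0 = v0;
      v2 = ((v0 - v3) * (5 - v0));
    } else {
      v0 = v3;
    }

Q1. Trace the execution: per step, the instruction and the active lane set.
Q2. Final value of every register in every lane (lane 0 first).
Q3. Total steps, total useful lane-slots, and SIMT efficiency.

step 0: v2 <- (-9 + max(4, v0))      {0,1,2,3,4,5,6,7}
step 1: v0 <- ((8 // 4) * (5 - 8))   {0,1,2,3,4,5,6,7}
step 2: eval (tid == 3)              {0,1,2,3,4,5,6,7}
step 3: v0 <- v0                     {3}
step 4: v2 <- ((v0 - v3) * (5 - v0)) {3}
step 5: v0 <- v3                     {0,1,2,4,5,6,7}

Answer: 6 steps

v3: 0,1,2,3,4,5,6,7
v2: -3,-3,-3,-99,-3,-3,-3,-3
v0: 0,1,2,-6,4,5,6,7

steps = 6; useful = 33; efficiency = 33/48 = 11/16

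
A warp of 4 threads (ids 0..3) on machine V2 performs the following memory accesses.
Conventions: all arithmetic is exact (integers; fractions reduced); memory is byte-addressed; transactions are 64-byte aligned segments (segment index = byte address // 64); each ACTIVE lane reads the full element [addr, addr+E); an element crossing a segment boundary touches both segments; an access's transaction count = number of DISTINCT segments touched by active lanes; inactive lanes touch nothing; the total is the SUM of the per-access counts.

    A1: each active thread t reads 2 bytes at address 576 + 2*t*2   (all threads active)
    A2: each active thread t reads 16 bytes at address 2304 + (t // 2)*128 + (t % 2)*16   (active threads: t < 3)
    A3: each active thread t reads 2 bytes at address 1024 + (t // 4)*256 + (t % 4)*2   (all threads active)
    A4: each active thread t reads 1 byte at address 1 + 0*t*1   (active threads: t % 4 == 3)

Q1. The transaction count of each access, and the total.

A1: 1 transaction
A2: 2 transactions
A3: 1 transaction
A4: 1 transaction

Answer: 1,2,1,1; total 5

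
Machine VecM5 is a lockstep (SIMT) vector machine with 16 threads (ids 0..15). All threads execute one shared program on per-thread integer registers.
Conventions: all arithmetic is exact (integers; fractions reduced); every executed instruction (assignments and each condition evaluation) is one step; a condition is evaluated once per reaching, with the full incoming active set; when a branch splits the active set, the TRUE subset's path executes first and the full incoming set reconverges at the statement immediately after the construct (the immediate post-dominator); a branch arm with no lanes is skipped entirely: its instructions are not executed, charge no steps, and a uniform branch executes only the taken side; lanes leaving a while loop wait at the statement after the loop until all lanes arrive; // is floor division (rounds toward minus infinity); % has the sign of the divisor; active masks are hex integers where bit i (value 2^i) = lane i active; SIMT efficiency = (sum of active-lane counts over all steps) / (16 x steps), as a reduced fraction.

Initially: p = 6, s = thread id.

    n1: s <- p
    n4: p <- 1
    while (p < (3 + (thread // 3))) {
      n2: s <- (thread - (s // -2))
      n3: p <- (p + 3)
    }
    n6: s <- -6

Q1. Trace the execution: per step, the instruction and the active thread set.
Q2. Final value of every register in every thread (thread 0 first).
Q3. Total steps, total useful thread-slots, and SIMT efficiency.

step 0: s <- p                       0xffff
step 1: p <- 1                       0xffff
step 2: eval (p < (3 + (thread // 3))) 0xffff
step 3: s <- (thread - (s // -2))    0xffff
step 4: p <- (p + 3)                 0xffff
step 5: eval (p < (3 + (thread // 3))) 0xffff
step 6: s <- (thread - (s // -2))    0xffc0
step 7: p <- (p + 3)                 0xffc0
step 8: eval (p < (3 + (thread // 3))) 0xffc0
step 9: s <- (thread - (s // -2))    0x8000
step 10: p <- (p + 3)                 0x8000
step 11: eval (p < (3 + (thread // 3))) 0x8000
step 12: s <- -6                      0xffff

Answer: 13 steps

p: 4,4,4,4,4,4,7,7,7,7,7,7,7,7,7,10
s: -6,-6,-6,-6,-6,-6,-6,-6,-6,-6,-6,-6,-6,-6,-6,-6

steps = 13; useful = 145; efficiency = 145/208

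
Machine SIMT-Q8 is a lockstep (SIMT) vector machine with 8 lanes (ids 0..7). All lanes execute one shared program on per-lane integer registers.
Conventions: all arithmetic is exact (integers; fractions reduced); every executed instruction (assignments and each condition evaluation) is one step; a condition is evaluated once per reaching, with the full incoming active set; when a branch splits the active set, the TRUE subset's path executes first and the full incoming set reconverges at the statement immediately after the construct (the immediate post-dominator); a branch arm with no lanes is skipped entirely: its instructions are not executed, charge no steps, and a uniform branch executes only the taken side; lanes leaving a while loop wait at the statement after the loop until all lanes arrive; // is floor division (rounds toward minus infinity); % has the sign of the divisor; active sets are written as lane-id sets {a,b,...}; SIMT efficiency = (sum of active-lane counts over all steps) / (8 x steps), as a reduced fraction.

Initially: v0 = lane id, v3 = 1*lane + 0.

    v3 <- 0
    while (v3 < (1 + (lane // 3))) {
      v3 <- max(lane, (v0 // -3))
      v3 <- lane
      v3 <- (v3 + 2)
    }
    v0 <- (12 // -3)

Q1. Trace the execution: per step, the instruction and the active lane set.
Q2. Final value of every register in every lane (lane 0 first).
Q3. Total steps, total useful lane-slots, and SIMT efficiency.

step 0: v3 <- 0                      {0,1,2,3,4,5,6,7}
step 1: eval (v3 < (1 + (lane // 3))) {0,1,2,3,4,5,6,7}
step 2: v3 <- max(lane, (v0 // -3))  {0,1,2,3,4,5,6,7}
step 3: v3 <- lane                   {0,1,2,3,4,5,6,7}
step 4: v3 <- (v3 + 2)               {0,1,2,3,4,5,6,7}
step 5: eval (v3 < (1 + (lane // 3))) {0,1,2,3,4,5,6,7}
step 6: v0 <- (12 // -3)             {0,1,2,3,4,5,6,7}

Answer: 7 steps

v0: -4,-4,-4,-4,-4,-4,-4,-4
v3: 2,3,4,5,6,7,8,9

steps = 7; useful = 56; efficiency = 56/56 = 1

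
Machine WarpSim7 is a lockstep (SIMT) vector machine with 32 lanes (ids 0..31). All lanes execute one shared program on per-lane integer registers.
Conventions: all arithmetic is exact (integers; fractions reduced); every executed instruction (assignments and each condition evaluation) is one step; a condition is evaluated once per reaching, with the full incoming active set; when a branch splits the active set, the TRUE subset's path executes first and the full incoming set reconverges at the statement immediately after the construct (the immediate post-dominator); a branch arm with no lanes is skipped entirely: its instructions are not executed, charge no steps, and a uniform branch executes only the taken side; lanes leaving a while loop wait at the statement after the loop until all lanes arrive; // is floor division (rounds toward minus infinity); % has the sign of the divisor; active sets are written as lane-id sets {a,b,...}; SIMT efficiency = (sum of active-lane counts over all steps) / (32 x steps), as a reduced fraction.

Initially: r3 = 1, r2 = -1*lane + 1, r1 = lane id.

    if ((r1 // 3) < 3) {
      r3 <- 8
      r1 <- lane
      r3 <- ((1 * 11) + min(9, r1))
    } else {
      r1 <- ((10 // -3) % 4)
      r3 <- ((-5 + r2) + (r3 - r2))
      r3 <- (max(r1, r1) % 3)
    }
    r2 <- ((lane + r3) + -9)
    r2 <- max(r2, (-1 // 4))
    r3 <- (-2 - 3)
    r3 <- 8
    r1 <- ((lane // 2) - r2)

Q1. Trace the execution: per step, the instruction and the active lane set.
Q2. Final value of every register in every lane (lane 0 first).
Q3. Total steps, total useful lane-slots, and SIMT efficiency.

step 0: eval ((r1 // 3) < 3)         {0,1,2,3,4,5,6,7,8,9,10,11,12,13,14,15,16,17,18,19,20,21,22,23,24,25,26,27,28,29,30,31}
step 1: r3 <- 8                      {0,1,2,3,4,5,6,7,8}
step 2: r1 <- lane                   {0,1,2,3,4,5,6,7,8}
step 3: r3 <- ((1 * 11) + min(9, r1)) {0,1,2,3,4,5,6,7,8}
step 4: r1 <- ((10 // -3) % 4)       {9,10,11,12,13,14,15,16,17,18,19,20,21,22,23,24,25,26,27,28,29,30,31}
step 5: r3 <- ((-5 + r2) + (r3 - r2)) {9,10,11,12,13,14,15,16,17,18,19,20,21,22,23,24,25,26,27,28,29,30,31}
step 6: r3 <- (max(r1, r1) % 3)      {9,10,11,12,13,14,15,16,17,18,19,20,21,22,23,24,25,26,27,28,29,30,31}
step 7: r2 <- ((lane + r3) + -9)     {0,1,2,3,4,5,6,7,8,9,10,11,12,13,14,15,16,17,18,19,20,21,22,23,24,25,26,27,28,29,30,31}
step 8: r2 <- max(r2, (-1 // 4))     {0,1,2,3,4,5,6,7,8,9,10,11,12,13,14,15,16,17,18,19,20,21,22,23,24,25,26,27,28,29,30,31}
step 9: r3 <- (-2 - 3)               {0,1,2,3,4,5,6,7,8,9,10,11,12,13,14,15,16,17,18,19,20,21,22,23,24,25,26,27,28,29,30,31}
step 10: r3 <- 8                      {0,1,2,3,4,5,6,7,8,9,10,11,12,13,14,15,16,17,18,19,20,21,22,23,24,25,26,27,28,29,30,31}
step 11: r1 <- ((lane // 2) - r2)     {0,1,2,3,4,5,6,7,8,9,10,11,12,13,14,15,16,17,18,19,20,21,22,23,24,25,26,27,28,29,30,31}

Answer: 12 steps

r3: 8,8,8,8,8,8,8,8,8,8,8,8,8,8,8,8,8,8,8,8,8,8,8,8,8,8,8,8,8,8,8,8
r2: 2,4,6,8,10,12,14,16,18,0,1,2,3,4,5,6,7,8,9,10,11,12,13,14,15,16,17,18,19,20,21,22
r1: -2,-4,-5,-7,-8,-10,-11,-13,-14,4,4,3,3,2,2,1,1,0,0,-1,-1,-2,-2,-3,-3,-4,-4,-5,-5,-6,-6,-7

steps = 12; useful = 288; efficiency = 288/384 = 3/4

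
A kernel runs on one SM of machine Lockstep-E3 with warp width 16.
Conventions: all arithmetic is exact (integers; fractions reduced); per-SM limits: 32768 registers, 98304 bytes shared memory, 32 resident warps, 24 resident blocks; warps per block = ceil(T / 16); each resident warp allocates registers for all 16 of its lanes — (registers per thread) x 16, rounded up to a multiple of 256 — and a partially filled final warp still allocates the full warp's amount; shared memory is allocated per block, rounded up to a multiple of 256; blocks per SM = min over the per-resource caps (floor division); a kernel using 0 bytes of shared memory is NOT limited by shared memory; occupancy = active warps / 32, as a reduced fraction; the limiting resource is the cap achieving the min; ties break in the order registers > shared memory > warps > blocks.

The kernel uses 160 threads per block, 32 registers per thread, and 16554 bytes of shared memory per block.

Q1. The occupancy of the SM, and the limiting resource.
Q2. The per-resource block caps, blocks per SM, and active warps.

Answer: occupancy 15/16, limited by warps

registers: 6 blocks
shared memory: 5 blocks
warps: 3 blocks
blocks: 24 blocks

Answer: 3 blocks, 30 active warps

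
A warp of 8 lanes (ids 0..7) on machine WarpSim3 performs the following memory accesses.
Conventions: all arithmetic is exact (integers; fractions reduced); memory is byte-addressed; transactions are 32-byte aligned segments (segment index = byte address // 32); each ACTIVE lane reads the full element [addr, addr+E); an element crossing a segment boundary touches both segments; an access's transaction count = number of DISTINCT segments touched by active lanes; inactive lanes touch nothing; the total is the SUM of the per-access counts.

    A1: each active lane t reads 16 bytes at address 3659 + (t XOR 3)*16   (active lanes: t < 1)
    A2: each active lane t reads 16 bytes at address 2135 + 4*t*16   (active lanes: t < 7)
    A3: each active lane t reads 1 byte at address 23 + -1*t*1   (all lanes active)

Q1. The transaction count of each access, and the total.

A1: 2 transactions
A2: 14 transactions
A3: 1 transaction

Answer: 2,14,1; total 17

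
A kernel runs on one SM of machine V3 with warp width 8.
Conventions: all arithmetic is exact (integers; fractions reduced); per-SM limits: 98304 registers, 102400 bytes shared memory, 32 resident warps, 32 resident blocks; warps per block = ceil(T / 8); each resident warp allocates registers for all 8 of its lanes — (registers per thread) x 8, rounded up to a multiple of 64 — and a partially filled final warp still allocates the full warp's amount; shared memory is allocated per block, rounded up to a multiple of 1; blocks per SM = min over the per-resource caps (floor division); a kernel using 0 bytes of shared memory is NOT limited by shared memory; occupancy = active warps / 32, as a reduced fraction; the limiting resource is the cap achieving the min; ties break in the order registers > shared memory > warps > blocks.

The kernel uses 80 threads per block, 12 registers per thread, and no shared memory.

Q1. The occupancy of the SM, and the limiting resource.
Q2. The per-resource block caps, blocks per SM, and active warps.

Answer: occupancy 15/16, limited by warps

registers: 76 blocks
shared memory: no limit (kernel uses none)
warps: 3 blocks
blocks: 32 blocks

Answer: 3 blocks, 30 active warps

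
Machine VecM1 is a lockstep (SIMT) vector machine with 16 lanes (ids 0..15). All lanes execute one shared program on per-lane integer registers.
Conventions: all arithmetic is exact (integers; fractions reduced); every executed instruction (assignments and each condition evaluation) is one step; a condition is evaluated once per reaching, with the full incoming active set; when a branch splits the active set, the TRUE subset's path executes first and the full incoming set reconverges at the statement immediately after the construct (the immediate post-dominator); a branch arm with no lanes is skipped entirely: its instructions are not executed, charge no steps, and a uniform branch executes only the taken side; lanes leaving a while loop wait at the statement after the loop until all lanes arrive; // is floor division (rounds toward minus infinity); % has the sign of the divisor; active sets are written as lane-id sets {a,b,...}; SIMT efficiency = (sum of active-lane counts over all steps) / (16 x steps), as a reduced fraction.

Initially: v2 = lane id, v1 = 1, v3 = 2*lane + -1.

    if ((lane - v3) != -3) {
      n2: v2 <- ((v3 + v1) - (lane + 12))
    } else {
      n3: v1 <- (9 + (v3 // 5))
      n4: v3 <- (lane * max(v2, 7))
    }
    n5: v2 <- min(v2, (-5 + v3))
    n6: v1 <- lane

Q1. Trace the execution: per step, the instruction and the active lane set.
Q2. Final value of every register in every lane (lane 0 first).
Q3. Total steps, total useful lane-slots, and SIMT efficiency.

step 0: eval ((lane - v3) != -3)     {0,1,2,3,4,5,6,7,8,9,10,11,12,13,14,15}
step 1: v2 <- ((v3 + v1) - (lane + 12)) {0,1,2,3,5,6,7,8,9,10,11,12,13,14,15}
step 2: v1 <- (9 + (v3 // 5))        {4}
step 3: v3 <- (lane * max(v2, 7))    {4}
step 4: v2 <- min(v2, (-5 + v3))     {0,1,2,3,4,5,6,7,8,9,10,11,12,13,14,15}
step 5: v1 <- lane                   {0,1,2,3,4,5,6,7,8,9,10,11,12,13,14,15}

Answer: 6 steps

v2: -12,-11,-10,-9,4,-7,-6,-5,-4,-3,-2,-1,0,1,2,3
v1: 0,1,2,3,4,5,6,7,8,9,10,11,12,13,14,15
v3: -1,1,3,5,28,9,11,13,15,17,19,21,23,25,27,29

steps = 6; useful = 65; efficiency = 65/96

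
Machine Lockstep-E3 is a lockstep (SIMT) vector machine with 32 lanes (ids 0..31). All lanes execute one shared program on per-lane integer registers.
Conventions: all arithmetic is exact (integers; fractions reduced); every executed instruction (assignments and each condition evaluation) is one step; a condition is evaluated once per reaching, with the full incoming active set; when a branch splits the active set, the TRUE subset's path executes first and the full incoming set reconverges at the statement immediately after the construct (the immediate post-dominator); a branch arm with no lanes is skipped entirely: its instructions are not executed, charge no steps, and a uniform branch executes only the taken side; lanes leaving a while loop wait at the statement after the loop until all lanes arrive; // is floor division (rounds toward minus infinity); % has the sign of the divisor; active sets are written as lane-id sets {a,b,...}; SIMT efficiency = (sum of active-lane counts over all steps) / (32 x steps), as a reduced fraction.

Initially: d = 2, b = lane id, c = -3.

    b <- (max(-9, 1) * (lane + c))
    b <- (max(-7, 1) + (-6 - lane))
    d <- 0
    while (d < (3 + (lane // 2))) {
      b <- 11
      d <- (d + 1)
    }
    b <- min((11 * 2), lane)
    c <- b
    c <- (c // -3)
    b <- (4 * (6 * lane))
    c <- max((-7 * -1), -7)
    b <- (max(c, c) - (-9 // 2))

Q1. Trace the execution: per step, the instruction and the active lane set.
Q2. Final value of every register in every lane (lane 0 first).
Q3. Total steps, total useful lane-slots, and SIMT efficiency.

step 0: b <- (max(-9, 1) * (lane + c)) {0,1,2,3,4,5,6,7,8,9,10,11,12,13,14,15,16,17,18,19,20,21,22,23,24,25,26,27,28,29,30,31}
step 1: b <- (max(-7, 1) + (-6 - lane)) {0,1,2,3,4,5,6,7,8,9,10,11,12,13,14,15,16,17,18,19,20,21,22,23,24,25,26,27,28,29,30,31}
step 2: d <- 0                       {0,1,2,3,4,5,6,7,8,9,10,11,12,13,14,15,16,17,18,19,20,21,22,23,24,25,26,27,28,29,30,31}
step 3: eval (d < (3 + (lane // 2))) {0,1,2,3,4,5,6,7,8,9,10,11,12,13,14,15,16,17,18,19,20,21,22,23,24,25,26,27,28,29,30,31}
step 4: b <- 11                      {0,1,2,3,4,5,6,7,8,9,10,11,12,13,14,15,16,17,18,19,20,21,22,23,24,25,26,27,28,29,30,31}
step 5: d <- (d + 1)                 {0,1,2,3,4,5,6,7,8,9,10,11,12,13,14,15,16,17,18,19,20,21,22,23,24,25,26,27,28,29,30,31}
step 6: eval (d < (3 + (lane // 2))) {0,1,2,3,4,5,6,7,8,9,10,11,12,13,14,15,16,17,18,19,20,21,22,23,24,25,26,27,28,29,30,31}
step 7: b <- 11                      {0,1,2,3,4,5,6,7,8,9,10,11,12,13,14,15,16,17,18,19,20,21,22,23,24,25,26,27,28,29,30,31}
step 8: d <- (d + 1)                 {0,1,2,3,4,5,6,7,8,9,10,11,12,13,14,15,16,17,18,19,20,21,22,23,24,25,26,27,28,29,30,31}
step 9: eval (d < (3 + (lane // 2))) {0,1,2,3,4,5,6,7,8,9,10,11,12,13,14,15,16,17,18,19,20,21,22,23,24,25,26,27,28,29,30,31}
step 10: b <- 11                      {0,1,2,3,4,5,6,7,8,9,10,11,12,13,14,15,16,17,18,19,20,21,22,23,24,25,26,27,28,29,30,31}
step 11: d <- (d + 1)                 {0,1,2,3,4,5,6,7,8,9,10,11,12,13,14,15,16,17,18,19,20,21,22,23,24,25,26,27,28,29,30,31}
step 12: eval (d < (3 + (lane // 2))) {0,1,2,3,4,5,6,7,8,9,10,11,12,13,14,15,16,17,18,19,20,21,22,23,24,25,26,27,28,29,30,31}
step 13: b <- 11                      {2,3,4,5,6,7,8,9,10,11,12,13,14,15,16,17,18,19,20,21,22,23,24,25,26,27,28,29,30,31}
step 14: d <- (d + 1)                 {2,3,4,5,6,7,8,9,10,11,12,13,14,15,16,17,18,19,20,21,22,23,24,25,26,27,28,29,30,31}
step 15: eval (d < (3 + (lane // 2))) {2,3,4,5,6,7,8,9,10,11,12,13,14,15,16,17,18,19,20,21,22,23,24,25,26,27,28,29,30,31}
step 16: b <- 11                      {4,5,6,7,8,9,10,11,12,13,14,15,16,17,18,19,20,21,22,23,24,25,26,27,28,29,30,31}
step 17: d <- (d + 1)                 {4,5,6,7,8,9,10,11,12,13,14,15,16,17,18,19,20,21,22,23,24,25,26,27,28,29,30,31}
step 18: eval (d < (3 + (lane // 2))) {4,5,6,7,8,9,10,11,12,13,14,15,16,17,18,19,20,21,22,23,24,25,26,27,28,29,30,31}
step 19: b <- 11                      {6,7,8,9,10,11,12,13,14,15,16,17,18,19,20,21,22,23,24,25,26,27,28,29,30,31}
step 20: d <- (d + 1)                 {6,7,8,9,10,11,12,13,14,15,16,17,18,19,20,21,22,23,24,25,26,27,28,29,30,31}
step 21: eval (d < (3 + (lane // 2))) {6,7,8,9,10,11,12,13,14,15,16,17,18,19,20,21,22,23,24,25,26,27,28,29,30,31}
step 22: b <- 11                      {8,9,10,11,12,13,14,15,16,17,18,19,20,21,22,23,24,25,26,27,28,29,30,31}
step 23: d <- (d + 1)                 {8,9,10,11,12,13,14,15,16,17,18,19,20,21,22,23,24,25,26,27,28,29,30,31}
step 24: eval (d < (3 + (lane // 2))) {8,9,10,11,12,13,14,15,16,17,18,19,20,21,22,23,24,25,26,27,28,29,30,31}
step 25: b <- 11                      {10,11,12,13,14,15,16,17,18,19,20,21,22,23,24,25,26,27,28,29,30,31}
step 26: d <- (d + 1)                 {10,11,12,13,14,15,16,17,18,19,20,21,22,23,24,25,26,27,28,29,30,31}
step 27: eval (d < (3 + (lane // 2))) {10,11,12,13,14,15,16,17,18,19,20,21,22,23,24,25,26,27,28,29,30,31}
step 28: b <- 11                      {12,13,14,15,16,17,18,19,20,21,22,23,24,25,26,27,28,29,30,31}
step 29: d <- (d + 1)                 {12,13,14,15,16,17,18,19,20,21,22,23,24,25,26,27,28,29,30,31}
step 30: eval (d < (3 + (lane // 2))) {12,13,14,15,16,17,18,19,20,21,22,23,24,25,26,27,28,29,30,31}
step 31: b <- 11                      {14,15,16,17,18,19,20,21,22,23,24,25,26,27,28,29,30,31}
step 32: d <- (d + 1)                 {14,15,16,17,18,19,20,21,22,23,24,25,26,27,28,29,30,31}
step 33: eval (d < (3 + (lane // 2))) {14,15,16,17,18,19,20,21,22,23,24,25,26,27,28,29,30,31}
step 34: b <- 11                      {16,17,18,19,20,21,22,23,24,25,26,27,28,29,30,31}
step 35: d <- (d + 1)                 {16,17,18,19,20,21,22,23,24,25,26,27,28,29,30,31}
step 36: eval (d < (3 + (lane // 2))) {16,17,18,19,20,21,22,23,24,25,26,27,28,29,30,31}
step 37: b <- 11                      {18,19,20,21,22,23,24,25,26,27,28,29,30,31}
step 38: d <- (d + 1)                 {18,19,20,21,22,23,24,25,26,27,28,29,30,31}
step 39: eval (d < (3 + (lane // 2))) {18,19,20,21,22,23,24,25,26,27,28,29,30,31}
step 40: b <- 11                      {20,21,22,23,24,25,26,27,28,29,30,31}
step 41: d <- (d + 1)                 {20,21,22,23,24,25,26,27,28,29,30,31}
step 42: eval (d < (3 + (lane // 2))) {20,21,22,23,24,25,26,27,28,29,30,31}
step 43: b <- 11                      {22,23,24,25,26,27,28,29,30,31}
step 44: d <- (d + 1)                 {22,23,24,25,26,27,28,29,30,31}
step 45: eval (d < (3 + (lane // 2))) {22,23,24,25,26,27,28,29,30,31}
step 46: b <- 11                      {24,25,26,27,28,29,30,31}
step 47: d <- (d + 1)                 {24,25,26,27,28,29,30,31}
step 48: eval (d < (3 + (lane // 2))) {24,25,26,27,28,29,30,31}
step 49: b <- 11                      {26,27,28,29,30,31}
step 50: d <- (d + 1)                 {26,27,28,29,30,31}
step 51: eval (d < (3 + (lane // 2))) {26,27,28,29,30,31}
step 52: b <- 11                      {28,29,30,31}
step 53: d <- (d + 1)                 {28,29,30,31}
step 54: eval (d < (3 + (lane // 2))) {28,29,30,31}
step 55: b <- 11                      {30,31}
step 56: d <- (d + 1)                 {30,31}
step 57: eval (d < (3 + (lane // 2))) {30,31}
step 58: b <- min((11 * 2), lane)     {0,1,2,3,4,5,6,7,8,9,10,11,12,13,14,15,16,17,18,19,20,21,22,23,24,25,26,27,28,29,30,31}
step 59: c <- b                       {0,1,2,3,4,5,6,7,8,9,10,11,12,13,14,15,16,17,18,19,20,21,22,23,24,25,26,27,28,29,30,31}
step 60: c <- (c // -3)               {0,1,2,3,4,5,6,7,8,9,10,11,12,13,14,15,16,17,18,19,20,21,22,23,24,25,26,27,28,29,30,31}
step 61: b <- (4 * (6 * lane))        {0,1,2,3,4,5,6,7,8,9,10,11,12,13,14,15,16,17,18,19,20,21,22,23,24,25,26,27,28,29,30,31}
step 62: c <- max((-7 * -1), -7)      {0,1,2,3,4,5,6,7,8,9,10,11,12,13,14,15,16,17,18,19,20,21,22,23,24,25,26,27,28,29,30,31}
step 63: b <- (max(c, c) - (-9 // 2)) {0,1,2,3,4,5,6,7,8,9,10,11,12,13,14,15,16,17,18,19,20,21,22,23,24,25,26,27,28,29,30,31}

Answer: 64 steps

d: 3,3,4,4,5,5,6,6,7,7,8,8,9,9,10,10,11,11,12,12,13,13,14,14,15,15,16,16,17,17,18,18
b: 12,12,12,12,12,12,12,12,12,12,12,12,12,12,12,12,12,12,12,12,12,12,12,12,12,12,12,12,12,12,12,12
c: 7,7,7,7,7,7,7,7,7,7,7,7,7,7,7,7,7,7,7,7,7,7,7,7,7,7,7,7,7,7,7,7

steps = 64; useful = 1328; efficiency = 1328/2048 = 83/128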